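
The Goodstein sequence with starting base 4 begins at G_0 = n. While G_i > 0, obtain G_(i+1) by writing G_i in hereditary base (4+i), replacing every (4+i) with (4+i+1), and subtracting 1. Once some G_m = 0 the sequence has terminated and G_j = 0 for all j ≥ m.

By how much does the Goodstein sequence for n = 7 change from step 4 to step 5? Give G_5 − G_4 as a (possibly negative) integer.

-1

G_0=7  [base 4] 4 + 3  →[4↦5]→  5 + 3 = 8  −1 ⇒ G_1=7
G_1=7  [base 5] 5 + 2  →[5↦6]→  6 + 2 = 8  −1 ⇒ G_2=7
G_2=7  [base 6] 6 + 1  →[6↦7]→  7 + 1 = 8  −1 ⇒ G_3=7
G_3=7  [base 7] 7  →[7↦8]→  8 = 8  −1 ⇒ G_4=7
G_4=7  [base 8] 7  →[8↦9]→  7 = 7  −1 ⇒ G_5=6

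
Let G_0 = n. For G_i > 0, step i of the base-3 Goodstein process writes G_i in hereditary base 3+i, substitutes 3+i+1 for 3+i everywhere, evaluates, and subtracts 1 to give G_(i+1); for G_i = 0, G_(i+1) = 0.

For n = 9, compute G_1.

15

step 0: 9 = 3^2; sub 4 for 3: 4^2; = 16; G_1 = 16−1 = 15
step 1: 15 = 3·4 + 3; sub 5 for 4: 3·5 + 3; = 18; G_2 = 18−1 = 17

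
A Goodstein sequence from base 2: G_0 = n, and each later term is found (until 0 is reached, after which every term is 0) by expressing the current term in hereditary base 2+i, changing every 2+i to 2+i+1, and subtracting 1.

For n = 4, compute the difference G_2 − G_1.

15

G_0=4  [base 2] 2^2  →[2↦3]→  3^3 = 27  −1 ⇒ G_1=26
G_1=26  [base 3] 2·3^2 + 2·3 + 2  →[3↦4]→  2·4^2 + 2·4 + 2 = 42  −1 ⇒ G_2=41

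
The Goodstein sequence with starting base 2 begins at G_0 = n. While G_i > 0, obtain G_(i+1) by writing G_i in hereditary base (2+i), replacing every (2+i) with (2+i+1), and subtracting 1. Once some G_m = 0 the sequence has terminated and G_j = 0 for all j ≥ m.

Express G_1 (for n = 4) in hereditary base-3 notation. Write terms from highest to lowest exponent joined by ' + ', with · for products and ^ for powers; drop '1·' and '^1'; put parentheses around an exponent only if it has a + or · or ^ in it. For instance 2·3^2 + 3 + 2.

2·3^2 + 2·3 + 2

[0] 4 ≡ 2^2 (base 2). Lift 3: 27. −1: 26.
[1] 26 ≡ 2·3^2 + 2·3 + 2 (base 3). Lift 4: 42. −1: 41.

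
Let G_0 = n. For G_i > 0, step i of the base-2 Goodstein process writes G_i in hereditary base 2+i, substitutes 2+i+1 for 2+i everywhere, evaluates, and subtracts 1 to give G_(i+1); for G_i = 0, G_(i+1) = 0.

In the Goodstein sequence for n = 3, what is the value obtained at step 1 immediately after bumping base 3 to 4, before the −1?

G_0 = 3. HB_2(3) = 2 + 1. Bump = 4. G_1 = 3.
G_1 = 3. HB_3(3) = 3. Bump = 4. G_2 = 3.

4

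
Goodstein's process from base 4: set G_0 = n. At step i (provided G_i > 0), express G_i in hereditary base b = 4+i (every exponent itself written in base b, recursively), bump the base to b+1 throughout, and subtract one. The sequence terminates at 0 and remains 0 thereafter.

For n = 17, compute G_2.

i=0: 17 = 4^2 + 1 (b=4); 4→5: 5^2 + 1 = 26; 26−1 = 25
i=1: 25 = 5^2 (b=5); 5→6: 6^2 = 36; 36−1 = 35

35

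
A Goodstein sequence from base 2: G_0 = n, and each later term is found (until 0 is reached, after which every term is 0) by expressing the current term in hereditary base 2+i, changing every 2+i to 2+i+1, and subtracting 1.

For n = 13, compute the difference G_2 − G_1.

G_0=13  [base 2] 2^(2 + 1) + 2^2 + 1  →[2↦3]→  3^(3 + 1) + 3^3 + 1 = 109  −1 ⇒ G_1=108
G_1=108  [base 3] 3^(3 + 1) + 3^3  →[3↦4]→  4^(4 + 1) + 4^4 = 1280  −1 ⇒ G_2=1279

1171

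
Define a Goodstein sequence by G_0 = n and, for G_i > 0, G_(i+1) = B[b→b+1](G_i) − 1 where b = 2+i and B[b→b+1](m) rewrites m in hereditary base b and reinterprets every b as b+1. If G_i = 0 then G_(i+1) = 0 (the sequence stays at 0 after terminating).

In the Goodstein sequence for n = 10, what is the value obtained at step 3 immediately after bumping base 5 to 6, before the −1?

(0) 10|_2 = 2^(2 + 1) + 2 ↦ 3^(3 + 1) + 3|_3 = 84 ⇒ 83
(1) 83|_3 = 3^(3 + 1) + 2 ↦ 4^(4 + 1) + 2|_4 = 1026 ⇒ 1025
(2) 1025|_4 = 4^(4 + 1) + 1 ↦ 5^(5 + 1) + 1|_5 = 15626 ⇒ 15625
(3) 15625|_5 = 5^(5 + 1) ↦ 6^(6 + 1)|_6 = 279936 ⇒ 279935

279936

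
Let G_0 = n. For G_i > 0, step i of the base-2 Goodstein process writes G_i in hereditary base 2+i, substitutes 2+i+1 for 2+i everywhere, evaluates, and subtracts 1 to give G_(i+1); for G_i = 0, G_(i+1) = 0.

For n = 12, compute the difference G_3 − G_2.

(0) 12|_2 = 2^(2 + 1) + 2^2 ↦ 3^(3 + 1) + 3^3|_3 = 108 ⇒ 107
(1) 107|_3 = 3^(3 + 1) + 2·3^2 + 2·3 + 2 ↦ 4^(4 + 1) + 2·4^2 + 2·4 + 2|_4 = 1066 ⇒ 1065
(2) 1065|_4 = 4^(4 + 1) + 2·4^2 + 2·4 + 1 ↦ 5^(5 + 1) + 2·5^2 + 2·5 + 1|_5 = 15686 ⇒ 15685

14620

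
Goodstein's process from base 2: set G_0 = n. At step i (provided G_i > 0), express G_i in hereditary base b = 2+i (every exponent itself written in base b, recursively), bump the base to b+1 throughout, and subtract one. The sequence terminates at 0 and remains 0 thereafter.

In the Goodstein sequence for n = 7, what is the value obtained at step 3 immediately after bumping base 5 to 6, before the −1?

(0) 7|_2 = 2^2 + 2 + 1 ↦ 3^3 + 3 + 1|_3 = 31 ⇒ 30
(1) 30|_3 = 3^3 + 3 ↦ 4^4 + 4|_4 = 260 ⇒ 259
(2) 259|_4 = 4^4 + 3 ↦ 5^5 + 3|_5 = 3128 ⇒ 3127
(3) 3127|_5 = 5^5 + 2 ↦ 6^6 + 2|_6 = 46658 ⇒ 46657

46658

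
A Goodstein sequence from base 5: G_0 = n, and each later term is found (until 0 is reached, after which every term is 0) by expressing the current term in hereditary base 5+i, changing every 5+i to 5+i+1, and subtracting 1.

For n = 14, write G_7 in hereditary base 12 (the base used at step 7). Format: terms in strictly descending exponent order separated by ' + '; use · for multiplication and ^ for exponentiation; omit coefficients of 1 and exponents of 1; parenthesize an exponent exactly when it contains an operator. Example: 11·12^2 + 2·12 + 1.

base 5: 14 = 2·5 + 4; at 6: 2·6 + 4 = 16; next = 15
base 6: 15 = 2·6 + 3; at 7: 2·7 + 3 = 17; next = 16
base 7: 16 = 2·7 + 2; at 8: 2·8 + 2 = 18; next = 17
base 8: 17 = 2·8 + 1; at 9: 2·9 + 1 = 19; next = 18
base 9: 18 = 2·9; at 10: 2·10 = 20; next = 19
base 10: 19 = 10 + 9; at 11: 11 + 9 = 20; next = 19
base 11: 19 = 11 + 8; at 12: 12 + 8 = 20; next = 19
base 12: 19 = 12 + 7; at 13: 13 + 7 = 20; next = 19

12 + 7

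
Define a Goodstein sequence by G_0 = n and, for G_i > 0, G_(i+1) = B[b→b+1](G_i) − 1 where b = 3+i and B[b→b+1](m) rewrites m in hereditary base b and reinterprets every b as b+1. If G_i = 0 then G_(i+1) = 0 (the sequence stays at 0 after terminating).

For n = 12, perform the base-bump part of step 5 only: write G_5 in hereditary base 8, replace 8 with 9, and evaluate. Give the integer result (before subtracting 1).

70

G_0=12  [base 3] 3^2 + 3  →[3↦4]→  4^2 + 4 = 20  −1 ⇒ G_1=19
G_1=19  [base 4] 4^2 + 3  →[4↦5]→  5^2 + 3 = 28  −1 ⇒ G_2=27
G_2=27  [base 5] 5^2 + 2  →[5↦6]→  6^2 + 2 = 38  −1 ⇒ G_3=37
G_3=37  [base 6] 6^2 + 1  →[6↦7]→  7^2 + 1 = 50  −1 ⇒ G_4=49
G_4=49  [base 7] 7^2  →[7↦8]→  8^2 = 64  −1 ⇒ G_5=63
G_5=63  [base 8] 7·8 + 7  →[8↦9]→  7·9 + 7 = 70  −1 ⇒ G_6=69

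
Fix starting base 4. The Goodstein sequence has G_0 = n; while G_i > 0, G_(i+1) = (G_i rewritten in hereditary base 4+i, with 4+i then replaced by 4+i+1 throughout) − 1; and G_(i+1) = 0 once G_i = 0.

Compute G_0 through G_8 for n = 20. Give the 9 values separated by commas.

i=0: 20 = 4^2 + 4 (b=4); 4→5: 5^2 + 5 = 30; 30−1 = 29
i=1: 29 = 5^2 + 4 (b=5); 5→6: 6^2 + 4 = 40; 40−1 = 39
i=2: 39 = 6^2 + 3 (b=6); 6→7: 7^2 + 3 = 52; 52−1 = 51
i=3: 51 = 7^2 + 2 (b=7); 7→8: 8^2 + 2 = 66; 66−1 = 65
i=4: 65 = 8^2 + 1 (b=8); 8→9: 9^2 + 1 = 82; 82−1 = 81
i=5: 81 = 9^2 (b=9); 9→10: 10^2 = 100; 100−1 = 99
i=6: 99 = 9·10 + 9 (b=10); 10→11: 9·11 + 9 = 108; 108−1 = 107
i=7: 107 = 9·11 + 8 (b=11); 11→12: 9·12 + 8 = 116; 116−1 = 115

20, 29, 39, 51, 65, 81, 99, 107, 115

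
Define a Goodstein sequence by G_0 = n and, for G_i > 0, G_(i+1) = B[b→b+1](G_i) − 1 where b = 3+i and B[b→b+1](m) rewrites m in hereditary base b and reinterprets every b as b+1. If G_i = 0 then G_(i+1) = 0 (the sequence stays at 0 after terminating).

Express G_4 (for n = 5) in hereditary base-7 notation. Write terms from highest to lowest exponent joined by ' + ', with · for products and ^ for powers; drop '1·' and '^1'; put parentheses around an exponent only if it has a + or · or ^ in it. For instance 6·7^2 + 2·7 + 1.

4

i=0: 5 = 3 + 2 (b=3); 3→4: 4 + 2 = 6; 6−1 = 5
i=1: 5 = 4 + 1 (b=4); 4→5: 5 + 1 = 6; 6−1 = 5
i=2: 5 = 5 (b=5); 5→6: 6 = 6; 6−1 = 5
i=3: 5 = 5 (b=6); 6→7: 5 = 5; 5−1 = 4
i=4: 4 = 4 (b=7); 7→8: 4 = 4; 4−1 = 3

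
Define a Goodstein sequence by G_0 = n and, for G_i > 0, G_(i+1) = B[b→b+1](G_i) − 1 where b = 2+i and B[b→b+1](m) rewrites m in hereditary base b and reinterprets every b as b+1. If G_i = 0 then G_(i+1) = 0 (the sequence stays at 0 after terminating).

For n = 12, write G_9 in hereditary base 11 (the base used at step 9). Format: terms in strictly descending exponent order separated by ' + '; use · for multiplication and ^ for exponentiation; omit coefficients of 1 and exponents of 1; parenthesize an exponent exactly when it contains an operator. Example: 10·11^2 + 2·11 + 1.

G_0 = 12. HB_2(12) = 2^(2 + 1) + 2^2. Bump = 108. G_1 = 107.
G_1 = 107. HB_3(107) = 3^(3 + 1) + 2·3^2 + 2·3 + 2. Bump = 1066. G_2 = 1065.
G_2 = 1065. HB_4(1065) = 4^(4 + 1) + 2·4^2 + 2·4 + 1. Bump = 15686. G_3 = 15685.
G_3 = 15685. HB_5(15685) = 5^(5 + 1) + 2·5^2 + 2·5. Bump = 280020. G_4 = 280019.
G_4 = 280019. HB_6(280019) = 6^(6 + 1) + 2·6^2 + 6 + 5. Bump = 5764911. G_5 = 5764910.
G_5 = 5764910. HB_7(5764910) = 7^(7 + 1) + 2·7^2 + 7 + 4. Bump = 134217868. G_6 = 134217867.
G_6 = 134217867. HB_8(134217867) = 8^(8 + 1) + 2·8^2 + 8 + 3. Bump = 3486784575. G_7 = 3486784574.
G_7 = 3486784574. HB_9(3486784574) = 9^(9 + 1) + 2·9^2 + 9 + 2. Bump = 100000000212. G_8 = 100000000211.
G_8 = 100000000211. HB_10(100000000211) = 10^(10 + 1) + 2·10^2 + 10 + 1. Bump = 3138428376975. G_9 = 3138428376974.

11^(11 + 1) + 2·11^2 + 11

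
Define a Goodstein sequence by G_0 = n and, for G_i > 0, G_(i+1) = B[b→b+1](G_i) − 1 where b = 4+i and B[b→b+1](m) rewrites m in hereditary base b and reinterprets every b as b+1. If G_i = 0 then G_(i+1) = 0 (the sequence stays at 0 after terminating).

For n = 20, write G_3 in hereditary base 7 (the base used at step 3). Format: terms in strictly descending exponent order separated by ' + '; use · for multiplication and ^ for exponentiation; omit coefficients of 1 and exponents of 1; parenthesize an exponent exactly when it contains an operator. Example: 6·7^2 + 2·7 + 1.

[0] 20 ≡ 4^2 + 4 (base 4). Lift 5: 30. −1: 29.
[1] 29 ≡ 5^2 + 4 (base 5). Lift 6: 40. −1: 39.
[2] 39 ≡ 6^2 + 3 (base 6). Lift 7: 52. −1: 51.
[3] 51 ≡ 7^2 + 2 (base 7). Lift 8: 66. −1: 65.

7^2 + 2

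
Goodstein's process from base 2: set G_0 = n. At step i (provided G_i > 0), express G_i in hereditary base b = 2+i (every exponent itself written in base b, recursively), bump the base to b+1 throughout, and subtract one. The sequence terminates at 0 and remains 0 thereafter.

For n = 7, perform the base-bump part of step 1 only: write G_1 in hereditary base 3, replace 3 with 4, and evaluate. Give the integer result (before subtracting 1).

i=0: 7 = 2^2 + 2 + 1 (b=2); 2→3: 3^3 + 3 + 1 = 31; 31−1 = 30
i=1: 30 = 3^3 + 3 (b=3); 3→4: 4^4 + 4 = 260; 260−1 = 259

260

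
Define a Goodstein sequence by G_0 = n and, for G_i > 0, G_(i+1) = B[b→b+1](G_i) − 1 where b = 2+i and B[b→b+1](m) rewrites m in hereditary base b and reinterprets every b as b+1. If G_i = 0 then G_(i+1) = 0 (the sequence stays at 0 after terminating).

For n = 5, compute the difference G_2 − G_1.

step 0: 5 = 2^2 + 1; sub 3 for 2: 3^3 + 1; = 28; G_1 = 28−1 = 27
step 1: 27 = 3^3; sub 4 for 3: 4^4; = 256; G_2 = 256−1 = 255

228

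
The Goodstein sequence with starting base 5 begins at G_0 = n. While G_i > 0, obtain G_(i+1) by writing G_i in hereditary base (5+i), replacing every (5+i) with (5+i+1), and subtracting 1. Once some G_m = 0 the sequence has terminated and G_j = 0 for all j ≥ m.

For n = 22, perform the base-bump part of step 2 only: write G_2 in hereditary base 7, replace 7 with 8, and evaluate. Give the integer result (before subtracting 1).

32

i=0: 22 = 4·5 + 2 (b=5); 5→6: 4·6 + 2 = 26; 26−1 = 25
i=1: 25 = 4·6 + 1 (b=6); 6→7: 4·7 + 1 = 29; 29−1 = 28
i=2: 28 = 4·7 (b=7); 7→8: 4·8 = 32; 32−1 = 31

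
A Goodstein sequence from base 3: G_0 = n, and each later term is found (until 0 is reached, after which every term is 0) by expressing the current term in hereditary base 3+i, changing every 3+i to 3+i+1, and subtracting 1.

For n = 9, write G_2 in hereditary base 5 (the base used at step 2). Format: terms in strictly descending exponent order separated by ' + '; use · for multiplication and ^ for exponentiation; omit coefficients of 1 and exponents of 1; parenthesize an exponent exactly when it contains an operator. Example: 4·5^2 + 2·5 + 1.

(0) 9|_3 = 3^2 ↦ 4^2|_4 = 16 ⇒ 15
(1) 15|_4 = 3·4 + 3 ↦ 3·5 + 3|_5 = 18 ⇒ 17

3·5 + 2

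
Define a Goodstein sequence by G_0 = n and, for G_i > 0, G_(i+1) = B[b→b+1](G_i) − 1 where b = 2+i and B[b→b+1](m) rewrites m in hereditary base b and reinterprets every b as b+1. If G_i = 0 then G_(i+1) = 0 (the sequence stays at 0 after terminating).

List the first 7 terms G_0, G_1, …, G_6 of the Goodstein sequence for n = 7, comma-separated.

7, 30, 259, 3127, 46657, 823543, 16777215

base 2: 7 = 2^2 + 2 + 1; at 3: 3^3 + 3 + 1 = 31; next = 30
base 3: 30 = 3^3 + 3; at 4: 4^4 + 4 = 260; next = 259
base 4: 259 = 4^4 + 3; at 5: 5^5 + 3 = 3128; next = 3127
base 5: 3127 = 5^5 + 2; at 6: 6^6 + 2 = 46658; next = 46657
base 6: 46657 = 6^6 + 1; at 7: 7^7 + 1 = 823544; next = 823543
base 7: 823543 = 7^7; at 8: 8^8 = 16777216; next = 16777215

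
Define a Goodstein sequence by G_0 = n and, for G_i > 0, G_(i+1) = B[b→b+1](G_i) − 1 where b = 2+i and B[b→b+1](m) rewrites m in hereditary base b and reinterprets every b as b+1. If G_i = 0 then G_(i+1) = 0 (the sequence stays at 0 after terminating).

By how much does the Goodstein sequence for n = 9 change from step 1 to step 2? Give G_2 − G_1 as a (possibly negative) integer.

G_0=9  [base 2] 2^(2 + 1) + 1  →[2↦3]→  3^(3 + 1) + 1 = 82  −1 ⇒ G_1=81
G_1=81  [base 3] 3^(3 + 1)  →[3↦4]→  4^(4 + 1) = 1024  −1 ⇒ G_2=1023

942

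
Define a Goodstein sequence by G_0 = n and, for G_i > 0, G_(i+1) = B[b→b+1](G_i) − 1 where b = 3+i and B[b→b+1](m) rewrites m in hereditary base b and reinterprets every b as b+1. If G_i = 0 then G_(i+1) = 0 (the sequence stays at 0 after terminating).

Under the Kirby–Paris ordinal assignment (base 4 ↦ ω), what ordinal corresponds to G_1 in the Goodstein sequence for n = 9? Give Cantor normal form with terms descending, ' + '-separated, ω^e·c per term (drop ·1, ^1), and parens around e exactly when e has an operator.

9 —HB3→ 3^2 —bump→ 4^2 = 16 —(−1)→ 15
15 —HB4→ 3·4 + 3 —bump→ 3·5 + 3 = 18 —(−1)→ 17

ω·3 + 3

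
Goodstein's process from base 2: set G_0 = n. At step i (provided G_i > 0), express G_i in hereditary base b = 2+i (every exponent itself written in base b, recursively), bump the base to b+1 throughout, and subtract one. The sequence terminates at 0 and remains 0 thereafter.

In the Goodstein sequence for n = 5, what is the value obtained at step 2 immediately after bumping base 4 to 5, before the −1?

[0] 5 ≡ 2^2 + 1 (base 2). Lift 3: 28. −1: 27.
[1] 27 ≡ 3^3 (base 3). Lift 4: 256. −1: 255.
[2] 255 ≡ 3·4^3 + 3·4^2 + 3·4 + 3 (base 4). Lift 5: 468. −1: 467.

468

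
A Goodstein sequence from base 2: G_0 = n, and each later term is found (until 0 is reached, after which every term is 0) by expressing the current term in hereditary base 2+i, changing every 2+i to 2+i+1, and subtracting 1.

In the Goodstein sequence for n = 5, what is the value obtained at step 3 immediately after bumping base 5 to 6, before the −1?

G_0 = 5. HB_2(5) = 2^2 + 1. Bump = 28. G_1 = 27.
G_1 = 27. HB_3(27) = 3^3. Bump = 256. G_2 = 255.
G_2 = 255. HB_4(255) = 3·4^3 + 3·4^2 + 3·4 + 3. Bump = 468. G_3 = 467.
G_3 = 467. HB_5(467) = 3·5^3 + 3·5^2 + 3·5 + 2. Bump = 776. G_4 = 775.

776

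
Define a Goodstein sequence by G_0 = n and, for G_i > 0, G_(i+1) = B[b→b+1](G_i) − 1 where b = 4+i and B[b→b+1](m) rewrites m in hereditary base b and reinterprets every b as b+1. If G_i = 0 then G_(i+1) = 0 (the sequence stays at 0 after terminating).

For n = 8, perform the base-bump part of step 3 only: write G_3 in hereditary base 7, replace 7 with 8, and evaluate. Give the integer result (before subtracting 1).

10

step 0: 8 = 2·4; sub 5 for 4: 2·5; = 10; G_1 = 10−1 = 9
step 1: 9 = 5 + 4; sub 6 for 5: 6 + 4; = 10; G_2 = 10−1 = 9
step 2: 9 = 6 + 3; sub 7 for 6: 7 + 3; = 10; G_3 = 10−1 = 9
step 3: 9 = 7 + 2; sub 8 for 7: 8 + 2; = 10; G_4 = 10−1 = 9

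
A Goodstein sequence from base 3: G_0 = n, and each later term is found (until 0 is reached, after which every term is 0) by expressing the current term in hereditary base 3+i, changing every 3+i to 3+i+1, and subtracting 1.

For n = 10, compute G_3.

i=0: 10 = 3^2 + 1 (b=3); 3→4: 4^2 + 1 = 17; 17−1 = 16
i=1: 16 = 4^2 (b=4); 4→5: 5^2 = 25; 25−1 = 24
i=2: 24 = 4·5 + 4 (b=5); 5→6: 4·6 + 4 = 28; 28−1 = 27
i=3: 27 = 4·6 + 3 (b=6); 6→7: 4·7 + 3 = 31; 31−1 = 30

27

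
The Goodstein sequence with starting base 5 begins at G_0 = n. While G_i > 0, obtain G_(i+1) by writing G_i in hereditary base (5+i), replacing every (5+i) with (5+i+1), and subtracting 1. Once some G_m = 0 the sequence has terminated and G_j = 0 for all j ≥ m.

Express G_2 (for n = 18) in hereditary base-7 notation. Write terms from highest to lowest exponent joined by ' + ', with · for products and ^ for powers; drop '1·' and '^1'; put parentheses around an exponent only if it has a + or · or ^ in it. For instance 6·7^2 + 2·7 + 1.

base 5: 18 = 3·5 + 3; at 6: 3·6 + 3 = 21; next = 20
base 6: 20 = 3·6 + 2; at 7: 3·7 + 2 = 23; next = 22

3·7 + 1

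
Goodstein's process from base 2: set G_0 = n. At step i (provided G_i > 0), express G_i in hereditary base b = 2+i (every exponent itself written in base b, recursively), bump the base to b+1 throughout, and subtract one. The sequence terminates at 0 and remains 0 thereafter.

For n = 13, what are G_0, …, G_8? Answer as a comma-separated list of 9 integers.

G_0=13  [base 2] 2^(2 + 1) + 2^2 + 1  →[2↦3]→  3^(3 + 1) + 3^3 + 1 = 109  −1 ⇒ G_1=108
G_1=108  [base 3] 3^(3 + 1) + 3^3  →[3↦4]→  4^(4 + 1) + 4^4 = 1280  −1 ⇒ G_2=1279
G_2=1279  [base 4] 4^(4 + 1) + 3·4^3 + 3·4^2 + 3·4 + 3  →[4↦5]→  5^(5 + 1) + 3·5^3 + 3·5^2 + 3·5 + 3 = 16093  −1 ⇒ G_3=16092
G_3=16092  [base 5] 5^(5 + 1) + 3·5^3 + 3·5^2 + 3·5 + 2  →[5↦6]→  6^(6 + 1) + 3·6^3 + 3·6^2 + 3·6 + 2 = 280712  −1 ⇒ G_4=280711
G_4=280711  [base 6] 6^(6 + 1) + 3·6^3 + 3·6^2 + 3·6 + 1  →[6↦7]→  7^(7 + 1) + 3·7^3 + 3·7^2 + 3·7 + 1 = 5765999  −1 ⇒ G_5=5765998
G_5=5765998  [base 7] 7^(7 + 1) + 3·7^3 + 3·7^2 + 3·7  →[7↦8]→  8^(8 + 1) + 3·8^3 + 3·8^2 + 3·8 = 134219480  −1 ⇒ G_6=134219479
G_6=134219479  [base 8] 8^(8 + 1) + 3·8^3 + 3·8^2 + 2·8 + 7  →[8↦9]→  9^(9 + 1) + 3·9^3 + 3·9^2 + 2·9 + 7 = 3486786856  −1 ⇒ G_7=3486786855
G_7=3486786855  [base 9] 9^(9 + 1) + 3·9^3 + 3·9^2 + 2·9 + 6  →[9↦10]→  10^(10 + 1) + 3·10^3 + 3·10^2 + 2·10 + 6 = 100000003326  −1 ⇒ G_8=100000003325

13, 108, 1279, 16092, 280711, 5765998, 134219479, 3486786855, 100000003325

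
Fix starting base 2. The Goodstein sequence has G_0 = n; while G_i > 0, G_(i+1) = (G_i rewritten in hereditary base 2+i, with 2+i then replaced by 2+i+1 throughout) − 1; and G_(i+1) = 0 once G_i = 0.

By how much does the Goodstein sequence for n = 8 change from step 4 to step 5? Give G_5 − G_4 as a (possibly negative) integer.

[0] 8 ≡ 2^(2 + 1) (base 2). Lift 3: 81. −1: 80.
[1] 80 ≡ 2·3^3 + 2·3^2 + 2·3 + 2 (base 3). Lift 4: 554. −1: 553.
[2] 553 ≡ 2·4^4 + 2·4^2 + 2·4 + 1 (base 4). Lift 5: 6311. −1: 6310.
[3] 6310 ≡ 2·5^5 + 2·5^2 + 2·5 (base 5). Lift 6: 93396. −1: 93395.
[4] 93395 ≡ 2·6^6 + 2·6^2 + 6 + 5 (base 6). Lift 7: 1647196. −1: 1647195.

1553800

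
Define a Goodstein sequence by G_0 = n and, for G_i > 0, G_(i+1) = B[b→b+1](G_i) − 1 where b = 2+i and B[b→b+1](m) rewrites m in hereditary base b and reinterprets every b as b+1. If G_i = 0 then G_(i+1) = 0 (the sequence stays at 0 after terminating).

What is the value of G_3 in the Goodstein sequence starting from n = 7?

step 0: 7 = 2^2 + 2 + 1; sub 3 for 2: 3^3 + 3 + 1; = 31; G_1 = 31−1 = 30
step 1: 30 = 3^3 + 3; sub 4 for 3: 4^4 + 4; = 260; G_2 = 260−1 = 259
step 2: 259 = 4^4 + 3; sub 5 for 4: 5^5 + 3; = 3128; G_3 = 3128−1 = 3127
step 3: 3127 = 5^5 + 2; sub 6 for 5: 6^6 + 2; = 46658; G_4 = 46658−1 = 46657

3127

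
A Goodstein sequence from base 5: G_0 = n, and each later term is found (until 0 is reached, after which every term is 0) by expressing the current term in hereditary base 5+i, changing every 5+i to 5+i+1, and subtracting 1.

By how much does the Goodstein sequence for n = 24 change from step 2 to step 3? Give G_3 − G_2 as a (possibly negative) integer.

3

step 0: 24 = 4·5 + 4; sub 6 for 5: 4·6 + 4; = 28; G_1 = 28−1 = 27
step 1: 27 = 4·6 + 3; sub 7 for 6: 4·7 + 3; = 31; G_2 = 31−1 = 30
step 2: 30 = 4·7 + 2; sub 8 for 7: 4·8 + 2; = 34; G_3 = 34−1 = 33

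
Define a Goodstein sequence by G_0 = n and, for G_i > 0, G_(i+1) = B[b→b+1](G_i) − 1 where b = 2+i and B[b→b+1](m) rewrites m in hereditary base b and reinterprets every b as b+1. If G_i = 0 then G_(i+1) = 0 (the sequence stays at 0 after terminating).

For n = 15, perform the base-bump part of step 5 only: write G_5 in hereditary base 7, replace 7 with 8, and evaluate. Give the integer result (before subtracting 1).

G_0 = 15. HB_2(15) = 2^(2 + 1) + 2^2 + 2 + 1. Bump = 112. G_1 = 111.
G_1 = 111. HB_3(111) = 3^(3 + 1) + 3^3 + 3. Bump = 1284. G_2 = 1283.
G_2 = 1283. HB_4(1283) = 4^(4 + 1) + 4^4 + 3. Bump = 18753. G_3 = 18752.
G_3 = 18752. HB_5(18752) = 5^(5 + 1) + 5^5 + 2. Bump = 326594. G_4 = 326593.
G_4 = 326593. HB_6(326593) = 6^(6 + 1) + 6^6 + 1. Bump = 6588345. G_5 = 6588344.
G_5 = 6588344. HB_7(6588344) = 7^(7 + 1) + 7^7. Bump = 150994944. G_6 = 150994943.

150994944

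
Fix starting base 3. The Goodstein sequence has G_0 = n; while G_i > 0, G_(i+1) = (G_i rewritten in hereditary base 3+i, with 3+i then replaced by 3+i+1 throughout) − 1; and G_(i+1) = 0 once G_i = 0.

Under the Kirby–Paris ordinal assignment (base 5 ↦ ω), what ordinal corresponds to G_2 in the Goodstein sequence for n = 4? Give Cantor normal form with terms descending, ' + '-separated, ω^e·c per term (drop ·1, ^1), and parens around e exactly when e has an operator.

base 3: 4 = 3 + 1; at 4: 4 + 1 = 5; next = 4
base 4: 4 = 4; at 5: 5 = 5; next = 4
base 5: 4 = 4; at 6: 4 = 4; next = 3

4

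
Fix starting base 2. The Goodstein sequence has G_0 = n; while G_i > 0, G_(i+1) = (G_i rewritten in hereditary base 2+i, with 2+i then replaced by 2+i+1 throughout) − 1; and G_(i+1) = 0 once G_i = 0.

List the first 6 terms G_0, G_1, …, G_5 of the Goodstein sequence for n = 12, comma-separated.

12, 107, 1065, 15685, 280019, 5764910

G_0=12  [base 2] 2^(2 + 1) + 2^2  →[2↦3]→  3^(3 + 1) + 3^3 = 108  −1 ⇒ G_1=107
G_1=107  [base 3] 3^(3 + 1) + 2·3^2 + 2·3 + 2  →[3↦4]→  4^(4 + 1) + 2·4^2 + 2·4 + 2 = 1066  −1 ⇒ G_2=1065
G_2=1065  [base 4] 4^(4 + 1) + 2·4^2 + 2·4 + 1  →[4↦5]→  5^(5 + 1) + 2·5^2 + 2·5 + 1 = 15686  −1 ⇒ G_3=15685
G_3=15685  [base 5] 5^(5 + 1) + 2·5^2 + 2·5  →[5↦6]→  6^(6 + 1) + 2·6^2 + 2·6 = 280020  −1 ⇒ G_4=280019
G_4=280019  [base 6] 6^(6 + 1) + 2·6^2 + 6 + 5  →[6↦7]→  7^(7 + 1) + 2·7^2 + 7 + 5 = 5764911  −1 ⇒ G_5=5764910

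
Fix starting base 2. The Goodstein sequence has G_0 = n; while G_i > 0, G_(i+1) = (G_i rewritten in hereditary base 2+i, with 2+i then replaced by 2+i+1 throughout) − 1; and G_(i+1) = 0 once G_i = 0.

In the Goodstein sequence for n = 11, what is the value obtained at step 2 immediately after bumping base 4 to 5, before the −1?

15628

step 0: 11 = 2^(2 + 1) + 2 + 1; sub 3 for 2: 3^(3 + 1) + 3 + 1; = 85; G_1 = 85−1 = 84
step 1: 84 = 3^(3 + 1) + 3; sub 4 for 3: 4^(4 + 1) + 4; = 1028; G_2 = 1028−1 = 1027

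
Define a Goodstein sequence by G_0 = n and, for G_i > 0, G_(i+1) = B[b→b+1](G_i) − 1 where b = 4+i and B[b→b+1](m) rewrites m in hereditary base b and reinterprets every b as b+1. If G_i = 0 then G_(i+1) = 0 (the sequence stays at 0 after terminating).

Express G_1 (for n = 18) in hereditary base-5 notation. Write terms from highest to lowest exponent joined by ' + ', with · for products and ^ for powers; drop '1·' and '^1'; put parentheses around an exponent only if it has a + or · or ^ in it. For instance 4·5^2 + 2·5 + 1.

5^2 + 1

18 —HB4→ 4^2 + 2 —bump→ 5^2 + 2 = 27 —(−1)→ 26
26 —HB5→ 5^2 + 1 —bump→ 6^2 + 1 = 37 —(−1)→ 36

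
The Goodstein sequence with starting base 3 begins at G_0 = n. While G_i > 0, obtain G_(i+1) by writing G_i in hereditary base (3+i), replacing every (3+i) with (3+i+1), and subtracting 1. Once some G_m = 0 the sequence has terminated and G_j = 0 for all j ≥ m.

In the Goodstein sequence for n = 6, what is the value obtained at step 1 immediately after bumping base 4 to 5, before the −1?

8

step 0: 6 = 2·3; sub 4 for 3: 2·4; = 8; G_1 = 8−1 = 7
step 1: 7 = 4 + 3; sub 5 for 4: 5 + 3; = 8; G_2 = 8−1 = 7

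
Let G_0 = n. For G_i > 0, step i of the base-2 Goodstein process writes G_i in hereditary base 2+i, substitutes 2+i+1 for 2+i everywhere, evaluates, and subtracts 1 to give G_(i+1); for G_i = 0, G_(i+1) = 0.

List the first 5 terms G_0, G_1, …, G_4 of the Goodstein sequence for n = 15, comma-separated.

15, 111, 1283, 18752, 326593

base 2: 15 = 2^(2 + 1) + 2^2 + 2 + 1; at 3: 3^(3 + 1) + 3^3 + 3 + 1 = 112; next = 111
base 3: 111 = 3^(3 + 1) + 3^3 + 3; at 4: 4^(4 + 1) + 4^4 + 4 = 1284; next = 1283
base 4: 1283 = 4^(4 + 1) + 4^4 + 3; at 5: 5^(5 + 1) + 5^5 + 3 = 18753; next = 18752
base 5: 18752 = 5^(5 + 1) + 5^5 + 2; at 6: 6^(6 + 1) + 6^6 + 2 = 326594; next = 326593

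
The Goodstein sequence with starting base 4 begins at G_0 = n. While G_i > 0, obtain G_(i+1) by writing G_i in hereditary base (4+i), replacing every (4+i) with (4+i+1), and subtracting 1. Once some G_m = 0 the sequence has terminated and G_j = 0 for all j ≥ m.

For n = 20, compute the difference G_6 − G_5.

18

step 0: 20 = 4^2 + 4; sub 5 for 4: 5^2 + 5; = 30; G_1 = 30−1 = 29
step 1: 29 = 5^2 + 4; sub 6 for 5: 6^2 + 4; = 40; G_2 = 40−1 = 39
step 2: 39 = 6^2 + 3; sub 7 for 6: 7^2 + 3; = 52; G_3 = 52−1 = 51
step 3: 51 = 7^2 + 2; sub 8 for 7: 8^2 + 2; = 66; G_4 = 66−1 = 65
step 4: 65 = 8^2 + 1; sub 9 for 8: 9^2 + 1; = 82; G_5 = 82−1 = 81
step 5: 81 = 9^2; sub 10 for 9: 10^2; = 100; G_6 = 100−1 = 99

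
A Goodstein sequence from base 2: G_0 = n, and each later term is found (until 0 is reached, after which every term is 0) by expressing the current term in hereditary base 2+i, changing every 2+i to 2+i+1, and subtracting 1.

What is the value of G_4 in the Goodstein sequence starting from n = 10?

i=0: 10 = 2^(2 + 1) + 2 (b=2); 2→3: 3^(3 + 1) + 3 = 84; 84−1 = 83
i=1: 83 = 3^(3 + 1) + 2 (b=3); 3→4: 4^(4 + 1) + 2 = 1026; 1026−1 = 1025
i=2: 1025 = 4^(4 + 1) + 1 (b=4); 4→5: 5^(5 + 1) + 1 = 15626; 15626−1 = 15625
i=3: 15625 = 5^(5 + 1) (b=5); 5→6: 6^(6 + 1) = 279936; 279936−1 = 279935
i=4: 279935 = 5·6^6 + 5·6^5 + 5·6^4 + 5·6^3 + 5·6^2 + 5·6 + 5 (b=6); 6→7: 5·7^7 + 5·7^5 + 5·7^4 + 5·7^3 + 5·7^2 + 5·7 + 5 = 4215755; 4215755−1 = 4215754

279935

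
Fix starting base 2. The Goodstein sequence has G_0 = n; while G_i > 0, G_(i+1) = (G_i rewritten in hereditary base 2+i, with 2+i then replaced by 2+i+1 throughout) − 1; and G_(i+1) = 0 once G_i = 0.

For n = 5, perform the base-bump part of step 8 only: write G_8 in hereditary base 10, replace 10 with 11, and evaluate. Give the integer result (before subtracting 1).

5 —HB2→ 2^2 + 1 —bump→ 3^3 + 1 = 28 —(−1)→ 27
27 —HB3→ 3^3 —bump→ 4^4 = 256 —(−1)→ 255
255 —HB4→ 3·4^3 + 3·4^2 + 3·4 + 3 —bump→ 3·5^3 + 3·5^2 + 3·5 + 3 = 468 —(−1)→ 467
467 —HB5→ 3·5^3 + 3·5^2 + 3·5 + 2 —bump→ 3·6^3 + 3·6^2 + 3·6 + 2 = 776 —(−1)→ 775
775 —HB6→ 3·6^3 + 3·6^2 + 3·6 + 1 —bump→ 3·7^3 + 3·7^2 + 3·7 + 1 = 1198 —(−1)→ 1197
1197 —HB7→ 3·7^3 + 3·7^2 + 3·7 —bump→ 3·8^3 + 3·8^2 + 3·8 = 1752 —(−1)→ 1751
1751 —HB8→ 3·8^3 + 3·8^2 + 2·8 + 7 —bump→ 3·9^3 + 3·9^2 + 2·9 + 7 = 2455 —(−1)→ 2454
2454 —HB9→ 3·9^3 + 3·9^2 + 2·9 + 6 —bump→ 3·10^3 + 3·10^2 + 2·10 + 6 = 3326 —(−1)→ 3325
3325 —HB10→ 3·10^3 + 3·10^2 + 2·10 + 5 —bump→ 3·11^3 + 3·11^2 + 2·11 + 5 = 4383 —(−1)→ 4382

4383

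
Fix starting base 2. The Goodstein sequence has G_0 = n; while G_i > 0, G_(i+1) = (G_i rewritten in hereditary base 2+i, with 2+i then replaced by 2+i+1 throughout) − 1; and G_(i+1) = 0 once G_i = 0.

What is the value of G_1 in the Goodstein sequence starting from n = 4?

4 —HB2→ 2^2 —bump→ 3^3 = 27 —(−1)→ 26
26 —HB3→ 2·3^2 + 2·3 + 2 —bump→ 2·4^2 + 2·4 + 2 = 42 —(−1)→ 41

26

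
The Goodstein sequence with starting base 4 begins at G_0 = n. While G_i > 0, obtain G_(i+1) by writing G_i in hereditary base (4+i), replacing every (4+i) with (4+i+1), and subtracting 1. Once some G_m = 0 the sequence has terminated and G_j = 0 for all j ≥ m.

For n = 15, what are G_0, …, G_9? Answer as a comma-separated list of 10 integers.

G_0 = 15. HB_4(15) = 3·4 + 3. Bump = 18. G_1 = 17.
G_1 = 17. HB_5(17) = 3·5 + 2. Bump = 20. G_2 = 19.
G_2 = 19. HB_6(19) = 3·6 + 1. Bump = 22. G_3 = 21.
G_3 = 21. HB_7(21) = 3·7. Bump = 24. G_4 = 23.
G_4 = 23. HB_8(23) = 2·8 + 7. Bump = 25. G_5 = 24.
G_5 = 24. HB_9(24) = 2·9 + 6. Bump = 26. G_6 = 25.
G_6 = 25. HB_10(25) = 2·10 + 5. Bump = 27. G_7 = 26.
G_7 = 26. HB_11(26) = 2·11 + 4. Bump = 28. G_8 = 27.
G_8 = 27. HB_12(27) = 2·12 + 3. Bump = 29. G_9 = 28.

15, 17, 19, 21, 23, 24, 25, 26, 27, 28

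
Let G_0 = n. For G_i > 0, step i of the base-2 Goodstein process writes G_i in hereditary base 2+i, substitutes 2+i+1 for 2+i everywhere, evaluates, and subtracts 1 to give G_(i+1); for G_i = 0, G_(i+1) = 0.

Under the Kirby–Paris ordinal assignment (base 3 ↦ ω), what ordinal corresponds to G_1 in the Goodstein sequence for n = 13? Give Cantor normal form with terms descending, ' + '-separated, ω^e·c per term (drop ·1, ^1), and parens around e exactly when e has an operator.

ω^(ω + 1) + ω^ω

13 —HB2→ 2^(2 + 1) + 2^2 + 1 —bump→ 3^(3 + 1) + 3^3 + 1 = 109 —(−1)→ 108
108 —HB3→ 3^(3 + 1) + 3^3 —bump→ 4^(4 + 1) + 4^4 = 1280 —(−1)→ 1279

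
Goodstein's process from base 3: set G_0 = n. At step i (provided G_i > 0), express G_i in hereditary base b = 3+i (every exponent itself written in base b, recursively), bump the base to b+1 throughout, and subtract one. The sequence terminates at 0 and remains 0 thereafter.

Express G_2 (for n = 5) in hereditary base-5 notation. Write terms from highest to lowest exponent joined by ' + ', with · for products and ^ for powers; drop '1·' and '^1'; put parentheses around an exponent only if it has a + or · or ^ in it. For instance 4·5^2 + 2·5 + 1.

5

G_0=5  [base 3] 3 + 2  →[3↦4]→  4 + 2 = 6  −1 ⇒ G_1=5
G_1=5  [base 4] 4 + 1  →[4↦5]→  5 + 1 = 6  −1 ⇒ G_2=5
G_2=5  [base 5] 5  →[5↦6]→  6 = 6  −1 ⇒ G_3=5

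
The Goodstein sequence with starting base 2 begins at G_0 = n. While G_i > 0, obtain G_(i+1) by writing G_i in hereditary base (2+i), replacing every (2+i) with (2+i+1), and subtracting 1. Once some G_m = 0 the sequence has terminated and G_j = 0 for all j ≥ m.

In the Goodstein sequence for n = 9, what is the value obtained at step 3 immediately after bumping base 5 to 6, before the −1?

140744

base 2: 9 = 2^(2 + 1) + 1; at 3: 3^(3 + 1) + 1 = 82; next = 81
base 3: 81 = 3^(3 + 1); at 4: 4^(4 + 1) = 1024; next = 1023
base 4: 1023 = 3·4^4 + 3·4^3 + 3·4^2 + 3·4 + 3; at 5: 3·5^5 + 3·5^3 + 3·5^2 + 3·5 + 3 = 9843; next = 9842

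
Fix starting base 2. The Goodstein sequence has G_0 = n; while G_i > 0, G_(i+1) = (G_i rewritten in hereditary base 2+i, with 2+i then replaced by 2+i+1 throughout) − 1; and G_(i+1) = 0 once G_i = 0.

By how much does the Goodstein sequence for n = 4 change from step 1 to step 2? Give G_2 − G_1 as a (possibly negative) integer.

[0] 4 ≡ 2^2 (base 2). Lift 3: 27. −1: 26.
[1] 26 ≡ 2·3^2 + 2·3 + 2 (base 3). Lift 4: 42. −1: 41.

15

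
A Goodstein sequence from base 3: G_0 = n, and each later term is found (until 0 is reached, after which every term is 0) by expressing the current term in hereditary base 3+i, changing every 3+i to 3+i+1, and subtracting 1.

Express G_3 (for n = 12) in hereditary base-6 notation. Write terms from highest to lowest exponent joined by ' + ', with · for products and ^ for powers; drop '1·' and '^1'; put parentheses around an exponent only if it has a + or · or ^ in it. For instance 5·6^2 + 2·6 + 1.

6^2 + 1

base 3: 12 = 3^2 + 3; at 4: 4^2 + 4 = 20; next = 19
base 4: 19 = 4^2 + 3; at 5: 5^2 + 3 = 28; next = 27
base 5: 27 = 5^2 + 2; at 6: 6^2 + 2 = 38; next = 37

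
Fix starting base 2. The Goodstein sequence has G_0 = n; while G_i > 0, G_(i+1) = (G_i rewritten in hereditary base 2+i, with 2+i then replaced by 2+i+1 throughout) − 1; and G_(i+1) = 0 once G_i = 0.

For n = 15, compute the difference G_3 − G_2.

17469

15 —HB2→ 2^(2 + 1) + 2^2 + 2 + 1 —bump→ 3^(3 + 1) + 3^3 + 3 + 1 = 112 —(−1)→ 111
111 —HB3→ 3^(3 + 1) + 3^3 + 3 —bump→ 4^(4 + 1) + 4^4 + 4 = 1284 —(−1)→ 1283
1283 —HB4→ 4^(4 + 1) + 4^4 + 3 —bump→ 5^(5 + 1) + 5^5 + 3 = 18753 —(−1)→ 18752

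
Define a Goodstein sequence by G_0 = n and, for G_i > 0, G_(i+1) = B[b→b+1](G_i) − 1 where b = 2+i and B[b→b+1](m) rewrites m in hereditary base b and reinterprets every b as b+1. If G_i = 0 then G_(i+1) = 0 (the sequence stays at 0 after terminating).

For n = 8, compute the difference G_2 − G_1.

i=0: 8 = 2^(2 + 1) (b=2); 2→3: 3^(3 + 1) = 81; 81−1 = 80
i=1: 80 = 2·3^3 + 2·3^2 + 2·3 + 2 (b=3); 3→4: 2·4^4 + 2·4^2 + 2·4 + 2 = 554; 554−1 = 553

473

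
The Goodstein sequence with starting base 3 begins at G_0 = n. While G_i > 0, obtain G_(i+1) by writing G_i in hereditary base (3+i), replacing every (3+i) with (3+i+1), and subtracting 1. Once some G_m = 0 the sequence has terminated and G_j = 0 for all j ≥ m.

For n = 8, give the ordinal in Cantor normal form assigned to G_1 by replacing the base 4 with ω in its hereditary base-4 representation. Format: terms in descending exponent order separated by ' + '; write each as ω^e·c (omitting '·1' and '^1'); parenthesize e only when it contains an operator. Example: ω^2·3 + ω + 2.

ω·2 + 1

i=0: 8 = 2·3 + 2 (b=3); 3→4: 2·4 + 2 = 10; 10−1 = 9
i=1: 9 = 2·4 + 1 (b=4); 4→5: 2·5 + 1 = 11; 11−1 = 10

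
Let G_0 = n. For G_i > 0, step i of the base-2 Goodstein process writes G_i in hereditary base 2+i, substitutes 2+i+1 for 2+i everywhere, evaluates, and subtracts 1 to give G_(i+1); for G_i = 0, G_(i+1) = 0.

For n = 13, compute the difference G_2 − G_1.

1171

G_0 = 13. HB_2(13) = 2^(2 + 1) + 2^2 + 1. Bump = 109. G_1 = 108.
G_1 = 108. HB_3(108) = 3^(3 + 1) + 3^3. Bump = 1280. G_2 = 1279.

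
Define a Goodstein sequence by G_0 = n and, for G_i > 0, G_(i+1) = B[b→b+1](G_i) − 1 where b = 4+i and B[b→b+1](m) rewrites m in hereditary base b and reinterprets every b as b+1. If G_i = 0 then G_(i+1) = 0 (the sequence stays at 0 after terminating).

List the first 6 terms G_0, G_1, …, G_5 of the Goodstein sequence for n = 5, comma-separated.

5, 5, 5, 4, 3, 2

base 4: 5 = 4 + 1; at 5: 5 + 1 = 6; next = 5
base 5: 5 = 5; at 6: 6 = 6; next = 5
base 6: 5 = 5; at 7: 5 = 5; next = 4
base 7: 4 = 4; at 8: 4 = 4; next = 3
base 8: 3 = 3; at 9: 3 = 3; next = 2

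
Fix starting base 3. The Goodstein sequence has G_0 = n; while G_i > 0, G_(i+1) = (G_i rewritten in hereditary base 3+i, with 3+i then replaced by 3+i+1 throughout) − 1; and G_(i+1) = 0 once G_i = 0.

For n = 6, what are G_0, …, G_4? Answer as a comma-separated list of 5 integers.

i=0: 6 = 2·3 (b=3); 3→4: 2·4 = 8; 8−1 = 7
i=1: 7 = 4 + 3 (b=4); 4→5: 5 + 3 = 8; 8−1 = 7
i=2: 7 = 5 + 2 (b=5); 5→6: 6 + 2 = 8; 8−1 = 7
i=3: 7 = 6 + 1 (b=6); 6→7: 7 + 1 = 8; 8−1 = 7

6, 7, 7, 7, 7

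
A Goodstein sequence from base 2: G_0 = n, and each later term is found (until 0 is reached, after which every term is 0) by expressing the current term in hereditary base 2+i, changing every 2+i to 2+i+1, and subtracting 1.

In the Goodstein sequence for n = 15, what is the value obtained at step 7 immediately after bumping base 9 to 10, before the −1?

100077777776

base 2: 15 = 2^(2 + 1) + 2^2 + 2 + 1; at 3: 3^(3 + 1) + 3^3 + 3 + 1 = 112; next = 111
base 3: 111 = 3^(3 + 1) + 3^3 + 3; at 4: 4^(4 + 1) + 4^4 + 4 = 1284; next = 1283
base 4: 1283 = 4^(4 + 1) + 4^4 + 3; at 5: 5^(5 + 1) + 5^5 + 3 = 18753; next = 18752
base 5: 18752 = 5^(5 + 1) + 5^5 + 2; at 6: 6^(6 + 1) + 6^6 + 2 = 326594; next = 326593
base 6: 326593 = 6^(6 + 1) + 6^6 + 1; at 7: 7^(7 + 1) + 7^7 + 1 = 6588345; next = 6588344
base 7: 6588344 = 7^(7 + 1) + 7^7; at 8: 8^(8 + 1) + 8^8 = 150994944; next = 150994943
base 8: 150994943 = 8^(8 + 1) + 7·8^7 + 7·8^6 + 7·8^5 + 7·8^4 + 7·8^3 + 7·8^2 + 7·8 + 7; at 9: 9^(9 + 1) + 7·9^7 + 7·9^6 + 7·9^5 + 7·9^4 + 7·9^3 + 7·9^2 + 7·9 + 7 = 3524450281; next = 3524450280
base 9: 3524450280 = 9^(9 + 1) + 7·9^7 + 7·9^6 + 7·9^5 + 7·9^4 + 7·9^3 + 7·9^2 + 7·9 + 6; at 10: 10^(10 + 1) + 7·10^7 + 7·10^6 + 7·10^5 + 7·10^4 + 7·10^3 + 7·10^2 + 7·10 + 6 = 100077777776; next = 100077777775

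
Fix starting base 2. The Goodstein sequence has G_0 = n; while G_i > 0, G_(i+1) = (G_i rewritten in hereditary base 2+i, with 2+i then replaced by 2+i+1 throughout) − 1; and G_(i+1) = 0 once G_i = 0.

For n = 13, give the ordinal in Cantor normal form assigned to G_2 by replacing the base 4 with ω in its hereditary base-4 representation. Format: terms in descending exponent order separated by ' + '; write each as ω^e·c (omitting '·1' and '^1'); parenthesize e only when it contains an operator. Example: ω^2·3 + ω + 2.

13 —HB2→ 2^(2 + 1) + 2^2 + 1 —bump→ 3^(3 + 1) + 3^3 + 1 = 109 —(−1)→ 108
108 —HB3→ 3^(3 + 1) + 3^3 —bump→ 4^(4 + 1) + 4^4 = 1280 —(−1)→ 1279
1279 —HB4→ 4^(4 + 1) + 3·4^3 + 3·4^2 + 3·4 + 3 —bump→ 5^(5 + 1) + 3·5^3 + 3·5^2 + 3·5 + 3 = 16093 —(−1)→ 16092

ω^(ω + 1) + ω^3·3 + ω^2·3 + ω·3 + 3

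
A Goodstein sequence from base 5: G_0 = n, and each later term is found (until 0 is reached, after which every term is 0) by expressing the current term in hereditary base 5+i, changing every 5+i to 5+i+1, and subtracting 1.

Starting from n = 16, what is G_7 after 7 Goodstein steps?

25

base 5: 16 = 3·5 + 1; at 6: 3·6 + 1 = 19; next = 18
base 6: 18 = 3·6; at 7: 3·7 = 21; next = 20
base 7: 20 = 2·7 + 6; at 8: 2·8 + 6 = 22; next = 21
base 8: 21 = 2·8 + 5; at 9: 2·9 + 5 = 23; next = 22
base 9: 22 = 2·9 + 4; at 10: 2·10 + 4 = 24; next = 23
base 10: 23 = 2·10 + 3; at 11: 2·11 + 3 = 25; next = 24
base 11: 24 = 2·11 + 2; at 12: 2·12 + 2 = 26; next = 25
base 12: 25 = 2·12 + 1; at 13: 2·13 + 1 = 27; next = 26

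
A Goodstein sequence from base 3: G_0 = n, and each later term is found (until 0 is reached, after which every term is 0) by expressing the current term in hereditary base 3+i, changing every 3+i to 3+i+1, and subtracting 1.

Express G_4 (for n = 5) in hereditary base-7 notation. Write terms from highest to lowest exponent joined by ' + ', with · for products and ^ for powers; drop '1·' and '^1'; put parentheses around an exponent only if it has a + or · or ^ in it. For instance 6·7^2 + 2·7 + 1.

G_0=5  [base 3] 3 + 2  →[3↦4]→  4 + 2 = 6  −1 ⇒ G_1=5
G_1=5  [base 4] 4 + 1  →[4↦5]→  5 + 1 = 6  −1 ⇒ G_2=5
G_2=5  [base 5] 5  →[5↦6]→  6 = 6  −1 ⇒ G_3=5
G_3=5  [base 6] 5  →[6↦7]→  5 = 5  −1 ⇒ G_4=4

4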